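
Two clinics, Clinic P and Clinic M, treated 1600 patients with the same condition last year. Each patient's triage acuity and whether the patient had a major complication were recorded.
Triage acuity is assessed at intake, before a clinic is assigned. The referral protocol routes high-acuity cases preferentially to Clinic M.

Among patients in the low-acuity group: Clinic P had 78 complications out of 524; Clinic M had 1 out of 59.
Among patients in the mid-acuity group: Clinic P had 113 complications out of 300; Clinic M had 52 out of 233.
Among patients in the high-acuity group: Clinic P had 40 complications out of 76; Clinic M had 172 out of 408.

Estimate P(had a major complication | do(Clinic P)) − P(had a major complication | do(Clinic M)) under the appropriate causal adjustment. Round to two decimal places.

+0.13

Nothing the clinic does changes triage acuity; the imbalance is an allocation artefact. With triage acuity also predicting the outcome, the pooled figure is confounded, and the within-stratum comparison is the causal one.
Adjusting over the population distribution of triage acuity: 0.364·(0.149−0.017) + 0.333·(0.377−0.223) + 0.302·(0.526−0.422) = +0.131.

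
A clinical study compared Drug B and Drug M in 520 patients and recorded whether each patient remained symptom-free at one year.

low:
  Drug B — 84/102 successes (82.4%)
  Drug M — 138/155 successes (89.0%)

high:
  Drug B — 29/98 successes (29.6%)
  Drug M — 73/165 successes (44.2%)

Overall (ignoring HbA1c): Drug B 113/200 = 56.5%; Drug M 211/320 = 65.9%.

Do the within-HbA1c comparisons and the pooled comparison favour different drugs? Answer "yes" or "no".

Within each HbA1c level (low 82.4% vs 89.0%; high 29.6% vs 44.2%), Drug M has the higher rate every time. Pooled: 56.5% vs 65.9% — Drug M has the higher rate overall. They agree.

no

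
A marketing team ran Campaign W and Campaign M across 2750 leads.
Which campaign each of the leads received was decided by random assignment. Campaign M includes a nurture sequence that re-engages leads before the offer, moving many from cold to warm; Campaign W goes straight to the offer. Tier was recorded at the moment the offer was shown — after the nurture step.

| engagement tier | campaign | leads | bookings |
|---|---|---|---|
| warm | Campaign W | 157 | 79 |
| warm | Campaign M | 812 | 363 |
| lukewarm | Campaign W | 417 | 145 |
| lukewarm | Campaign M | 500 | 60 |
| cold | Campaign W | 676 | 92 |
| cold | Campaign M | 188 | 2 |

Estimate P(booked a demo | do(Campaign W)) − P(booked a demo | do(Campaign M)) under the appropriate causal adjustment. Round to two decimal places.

The engagement tier-specific comparison favours Campaign W throughout, but the pooled figures favour Campaign M. The question is whether to condition on engagement tier.
Engagement tier here is a post-treatment variable shaped by the campaign; conditioning on it would introduce bias rather than remove it. The overall comparison is the causal one.
The causal difference is the pooled difference: 0.253 − 0.283 = -0.031.

-0.03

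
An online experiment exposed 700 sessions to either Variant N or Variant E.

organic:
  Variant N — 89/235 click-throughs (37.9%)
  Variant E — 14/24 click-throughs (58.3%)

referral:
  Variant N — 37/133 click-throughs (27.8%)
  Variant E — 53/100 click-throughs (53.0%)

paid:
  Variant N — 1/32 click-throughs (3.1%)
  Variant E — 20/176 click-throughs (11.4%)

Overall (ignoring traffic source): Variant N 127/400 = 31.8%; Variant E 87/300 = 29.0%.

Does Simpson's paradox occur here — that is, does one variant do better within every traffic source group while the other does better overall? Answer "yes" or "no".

Within each traffic source level (organic 37.9% vs 58.3%; referral 27.8% vs 53.0%; paid 3.1% vs 11.4%), Variant E has the higher rate every time. Pooled: 31.8% vs 29.0% — Variant N has the higher rate overall. The two comparisons disagree.

yes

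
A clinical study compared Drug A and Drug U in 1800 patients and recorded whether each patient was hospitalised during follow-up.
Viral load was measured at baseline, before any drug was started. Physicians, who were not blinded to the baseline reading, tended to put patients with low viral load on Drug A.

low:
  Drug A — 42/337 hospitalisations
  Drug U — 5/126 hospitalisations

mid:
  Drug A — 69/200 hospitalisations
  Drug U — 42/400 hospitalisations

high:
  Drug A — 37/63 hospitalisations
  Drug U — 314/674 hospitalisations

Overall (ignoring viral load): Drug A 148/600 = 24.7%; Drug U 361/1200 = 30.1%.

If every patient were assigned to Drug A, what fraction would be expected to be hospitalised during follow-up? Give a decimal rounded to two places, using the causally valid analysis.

The viral load-specific comparison favours Drug U throughout, but the pooled figures favour Drug A. The question is whether to condition on viral load.
Viral load satisfies the back-door criterion: it is not a descendant of the drug, and it blocks the spurious path from drug to outcome. Adjusting for it (i.e., using the within-viral load rates) gives the causal effect.
Standardising Drug A to the population viral load mix: 0.257·42/337 + 0.333·69/200 + 0.409·37/63 = 0.388.

0.39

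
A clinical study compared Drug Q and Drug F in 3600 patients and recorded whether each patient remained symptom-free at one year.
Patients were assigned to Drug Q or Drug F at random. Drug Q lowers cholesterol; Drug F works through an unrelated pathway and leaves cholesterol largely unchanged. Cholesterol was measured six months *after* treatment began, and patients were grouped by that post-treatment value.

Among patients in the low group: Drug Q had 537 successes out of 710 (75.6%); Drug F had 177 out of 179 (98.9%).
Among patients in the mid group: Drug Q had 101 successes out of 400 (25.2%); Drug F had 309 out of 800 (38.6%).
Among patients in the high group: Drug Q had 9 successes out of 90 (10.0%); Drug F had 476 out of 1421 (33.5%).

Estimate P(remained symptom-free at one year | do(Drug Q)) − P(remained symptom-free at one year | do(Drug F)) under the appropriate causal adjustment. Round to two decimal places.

+0.14

Cholesterol here is a post-treatment variable shaped by the drug; conditioning on it would introduce bias rather than remove it. The overall comparison is the causal one.
The causal difference is the pooled difference: 0.539 − 0.401 = +0.138.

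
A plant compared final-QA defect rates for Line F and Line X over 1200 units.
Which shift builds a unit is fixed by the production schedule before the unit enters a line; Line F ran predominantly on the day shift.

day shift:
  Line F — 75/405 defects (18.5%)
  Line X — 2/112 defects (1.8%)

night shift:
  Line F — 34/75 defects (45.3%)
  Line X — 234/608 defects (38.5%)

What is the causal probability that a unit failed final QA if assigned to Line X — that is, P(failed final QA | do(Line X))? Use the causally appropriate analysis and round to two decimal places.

Within every shift level Line X has the lower rate, yet pooled Line F does — Simpson's reversal.
Shift satisfies the back-door criterion: it is not a descendant of the line, and it blocks the spurious path from line to outcome. Adjusting for it (i.e., using the within-shift rates) gives the causal effect.
Standardising Line X to the population shift mix: 0.431·2/112 + 0.569·234/608 = 0.227.

0.23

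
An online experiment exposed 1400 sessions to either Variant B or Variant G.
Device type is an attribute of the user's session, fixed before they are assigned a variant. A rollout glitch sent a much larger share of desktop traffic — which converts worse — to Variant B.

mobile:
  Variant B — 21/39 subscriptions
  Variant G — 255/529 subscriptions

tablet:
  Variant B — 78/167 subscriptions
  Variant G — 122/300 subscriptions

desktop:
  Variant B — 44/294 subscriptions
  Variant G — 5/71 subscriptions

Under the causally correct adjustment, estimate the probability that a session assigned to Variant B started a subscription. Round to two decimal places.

The stratified and pooled comparisons disagree (Variant B wins within each device type; Variant G wins overall), so the answer turns on the causal role of device type.
Device type satisfies the back-door criterion: it is not a descendant of the variant, and it blocks the spurious path from variant to outcome. Adjusting for it (i.e., using the within-device type rates) gives the causal effect.
Standardising Variant B to the population device type mix: 0.406·21/39 + 0.334·78/167 + 0.261·44/294 = 0.413.

0.41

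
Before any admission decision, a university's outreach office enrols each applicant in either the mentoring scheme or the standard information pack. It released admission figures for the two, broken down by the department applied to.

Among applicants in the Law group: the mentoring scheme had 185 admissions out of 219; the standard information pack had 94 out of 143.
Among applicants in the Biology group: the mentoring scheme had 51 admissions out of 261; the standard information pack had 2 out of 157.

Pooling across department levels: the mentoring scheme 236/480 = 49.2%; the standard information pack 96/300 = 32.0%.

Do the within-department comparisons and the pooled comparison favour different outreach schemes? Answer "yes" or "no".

Within each department level (Law 84.5% vs 65.7%; Biology 19.5% vs 1.3%), the mentoring scheme has the higher rate every time. Pooled: 49.2% vs 32.0% — the mentoring scheme has the higher rate overall. They agree.

no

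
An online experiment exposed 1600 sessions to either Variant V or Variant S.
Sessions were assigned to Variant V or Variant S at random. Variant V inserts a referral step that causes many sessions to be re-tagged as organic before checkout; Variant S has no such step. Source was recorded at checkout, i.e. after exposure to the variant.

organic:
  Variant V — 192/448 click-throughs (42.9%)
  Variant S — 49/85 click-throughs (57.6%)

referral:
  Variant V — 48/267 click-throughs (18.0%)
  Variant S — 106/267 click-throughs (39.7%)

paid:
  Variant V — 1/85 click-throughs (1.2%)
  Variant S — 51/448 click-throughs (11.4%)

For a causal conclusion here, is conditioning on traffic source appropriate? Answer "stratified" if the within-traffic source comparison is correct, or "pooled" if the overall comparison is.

Variant S is higher inside every traffic source stratum but Variant V is higher in aggregate. Whether to stratify depends on how traffic source relates to the variant.
Traffic source is recorded after the variant and is itself shifted by it — it sits on the causal path from variant to outcome. Conditioning on a mediator would strip out part of the effect we want; the pooled comparison gives the total causal effect.
Pooled: Variant V 30.1% vs Variant S 25.8%; Variant V is higher overall.

pooled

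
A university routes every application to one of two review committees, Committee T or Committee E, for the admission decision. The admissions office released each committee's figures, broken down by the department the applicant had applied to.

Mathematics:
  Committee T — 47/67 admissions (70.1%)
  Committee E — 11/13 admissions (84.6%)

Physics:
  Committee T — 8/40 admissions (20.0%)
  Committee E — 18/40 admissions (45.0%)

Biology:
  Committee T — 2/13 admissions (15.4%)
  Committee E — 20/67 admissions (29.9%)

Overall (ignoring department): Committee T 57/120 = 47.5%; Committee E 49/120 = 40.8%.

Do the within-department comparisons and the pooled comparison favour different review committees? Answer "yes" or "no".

Within each department level (Mathematics 70.1% vs 84.6%; Physics 20.0% vs 45.0%; Biology 15.4% vs 29.9%), Committee E has the higher rate every time. Pooled: 47.5% vs 40.8% — Committee T has the higher rate overall. The two comparisons disagree.

yes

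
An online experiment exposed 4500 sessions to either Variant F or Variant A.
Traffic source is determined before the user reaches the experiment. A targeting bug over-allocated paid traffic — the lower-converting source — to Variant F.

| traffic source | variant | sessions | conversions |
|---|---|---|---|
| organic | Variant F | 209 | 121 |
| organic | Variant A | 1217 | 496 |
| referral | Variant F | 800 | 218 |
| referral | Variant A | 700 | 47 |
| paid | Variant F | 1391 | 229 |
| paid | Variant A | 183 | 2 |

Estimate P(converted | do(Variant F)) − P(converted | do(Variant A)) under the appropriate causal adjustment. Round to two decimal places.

+0.18

Traffic source differs across variants for reasons unrelated to any effect of the variant itself, and it separately predicts the outcome — a classic confounder. We must compare within traffic source levels.
Adjusting over the population distribution of traffic source: 0.317·(0.579−0.408) + 0.333·(0.273−0.067) + 0.350·(0.165−0.011) = +0.177.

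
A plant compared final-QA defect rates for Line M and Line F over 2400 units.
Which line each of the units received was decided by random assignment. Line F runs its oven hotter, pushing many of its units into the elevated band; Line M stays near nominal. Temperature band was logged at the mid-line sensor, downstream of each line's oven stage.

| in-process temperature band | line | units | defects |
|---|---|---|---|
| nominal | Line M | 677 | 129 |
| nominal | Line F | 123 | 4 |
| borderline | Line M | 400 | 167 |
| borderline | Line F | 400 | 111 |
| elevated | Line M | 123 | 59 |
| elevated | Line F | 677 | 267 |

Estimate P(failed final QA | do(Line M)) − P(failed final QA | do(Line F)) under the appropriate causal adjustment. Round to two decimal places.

Stratifying would compare lines among units the lines themselves sorted into in-process temperature band groups — a form of selection on an intermediate. The unconditioned pooled rates give the total causal effect.
The causal difference is the pooled difference: 0.296 − 0.318 = -0.022.

-0.02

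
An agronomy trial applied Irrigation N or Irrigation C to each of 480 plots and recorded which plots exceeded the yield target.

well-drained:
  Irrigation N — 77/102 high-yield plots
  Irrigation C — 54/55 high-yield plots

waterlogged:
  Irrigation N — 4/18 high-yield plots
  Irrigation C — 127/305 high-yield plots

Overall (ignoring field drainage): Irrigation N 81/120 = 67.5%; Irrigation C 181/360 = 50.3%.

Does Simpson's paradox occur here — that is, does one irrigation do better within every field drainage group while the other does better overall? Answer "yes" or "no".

yes

Within each field drainage level (well-drained 75.5% vs 98.2%; waterlogged 22.2% vs 41.6%), Irrigation C has the higher rate every time. Pooled: 67.5% vs 50.3% — Irrigation N has the higher rate overall. The two comparisons disagree.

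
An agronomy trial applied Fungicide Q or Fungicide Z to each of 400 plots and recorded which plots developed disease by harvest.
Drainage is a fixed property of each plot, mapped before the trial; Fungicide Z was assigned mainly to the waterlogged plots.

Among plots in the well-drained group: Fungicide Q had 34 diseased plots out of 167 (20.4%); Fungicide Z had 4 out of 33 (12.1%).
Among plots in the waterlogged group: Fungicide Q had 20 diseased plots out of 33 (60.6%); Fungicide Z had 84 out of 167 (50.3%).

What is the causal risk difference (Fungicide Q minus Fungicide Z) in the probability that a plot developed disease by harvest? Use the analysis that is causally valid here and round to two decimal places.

+0.09

Field drainage satisfies the back-door criterion: it is not a descendant of the fungicide, and it blocks the spurious path from fungicide to outcome. Adjusting for it (i.e., using the within-field drainage rates) gives the causal effect.
Adjusting over the population distribution of field drainage: 0.500·(0.204−0.121) + 0.500·(0.606−0.503) = +0.093.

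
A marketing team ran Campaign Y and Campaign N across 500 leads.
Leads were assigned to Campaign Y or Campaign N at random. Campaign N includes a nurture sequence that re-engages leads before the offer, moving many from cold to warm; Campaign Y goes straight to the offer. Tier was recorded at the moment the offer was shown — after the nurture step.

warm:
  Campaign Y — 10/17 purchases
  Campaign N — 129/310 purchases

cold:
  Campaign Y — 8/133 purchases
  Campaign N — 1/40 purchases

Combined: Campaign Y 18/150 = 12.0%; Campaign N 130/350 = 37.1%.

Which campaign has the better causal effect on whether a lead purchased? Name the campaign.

Because the campaign influences engagement tier, engagement tier is a post-treatment mediator, not a confounder. Stratifying on it would bias the estimate; the causal effect is the crude pooled difference.
Pooled: Campaign Y 12.0% vs Campaign N 37.1%; Campaign N is higher overall.

Campaign N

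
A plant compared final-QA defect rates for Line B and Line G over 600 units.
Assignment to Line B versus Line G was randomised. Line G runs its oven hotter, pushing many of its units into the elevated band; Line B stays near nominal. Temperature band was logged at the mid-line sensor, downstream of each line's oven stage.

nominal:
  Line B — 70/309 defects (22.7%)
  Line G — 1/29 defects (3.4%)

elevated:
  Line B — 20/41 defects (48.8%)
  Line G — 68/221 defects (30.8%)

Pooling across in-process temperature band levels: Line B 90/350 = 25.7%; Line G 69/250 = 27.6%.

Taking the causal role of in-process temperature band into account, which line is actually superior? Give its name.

Line B

The in-process temperature band-specific comparison favours Line G throughout, but the pooled figures favour Line B. The question is whether to condition on in-process temperature band.
Because the line influences in-process temperature band, in-process temperature band is a post-treatment mediator, not a confounder. Stratifying on it would bias the estimate; the causal effect is the crude pooled difference.
Pooled: Line B 25.7% vs Line G 27.6%; Line B is lower overall.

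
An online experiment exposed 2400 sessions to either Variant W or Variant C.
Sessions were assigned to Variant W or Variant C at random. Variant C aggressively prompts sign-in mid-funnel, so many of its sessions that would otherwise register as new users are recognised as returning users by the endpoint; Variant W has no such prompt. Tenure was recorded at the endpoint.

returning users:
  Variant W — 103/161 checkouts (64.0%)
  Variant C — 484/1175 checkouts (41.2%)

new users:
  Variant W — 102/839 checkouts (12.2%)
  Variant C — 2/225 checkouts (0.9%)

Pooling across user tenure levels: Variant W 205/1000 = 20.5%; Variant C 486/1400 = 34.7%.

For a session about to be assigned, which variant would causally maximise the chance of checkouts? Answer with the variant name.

Variant C

User tenure is downstream of the variant. One should not condition on a consequence of treatment, so the overall rates are the right comparison.
Pooled: Variant W 20.5% vs Variant C 34.7%; Variant C is higher overall.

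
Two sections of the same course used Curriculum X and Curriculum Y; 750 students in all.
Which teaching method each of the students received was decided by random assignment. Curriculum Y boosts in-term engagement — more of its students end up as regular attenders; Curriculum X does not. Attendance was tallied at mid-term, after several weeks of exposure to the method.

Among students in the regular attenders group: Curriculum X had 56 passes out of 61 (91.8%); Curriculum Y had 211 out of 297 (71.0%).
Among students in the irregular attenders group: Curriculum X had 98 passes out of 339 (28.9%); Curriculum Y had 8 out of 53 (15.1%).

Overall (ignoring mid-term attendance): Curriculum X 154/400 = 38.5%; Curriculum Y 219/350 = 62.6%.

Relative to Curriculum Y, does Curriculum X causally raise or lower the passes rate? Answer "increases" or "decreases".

decreases

The distribution of mid-term attendance is itself part of what the teaching method does — it is an intermediate outcome. Holding it fixed would remove that part of the effect; the total effect is the pooled difference.
Pooled: Curriculum X 38.5% vs Curriculum Y 62.6%; Curriculum Y is higher overall.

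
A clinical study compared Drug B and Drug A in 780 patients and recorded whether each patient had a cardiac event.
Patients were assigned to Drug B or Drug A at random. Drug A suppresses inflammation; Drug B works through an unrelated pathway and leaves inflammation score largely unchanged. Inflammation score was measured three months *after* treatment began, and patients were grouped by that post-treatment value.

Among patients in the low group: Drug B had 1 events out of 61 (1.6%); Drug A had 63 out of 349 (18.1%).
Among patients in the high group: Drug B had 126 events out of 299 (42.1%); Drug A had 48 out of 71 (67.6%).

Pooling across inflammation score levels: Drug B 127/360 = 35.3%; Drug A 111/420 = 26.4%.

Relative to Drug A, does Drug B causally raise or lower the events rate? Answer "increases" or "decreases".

Because the drug influences inflammation score, inflammation score is a post-treatment mediator, not a confounder. Stratifying on it would bias the estimate; the causal effect is the crude pooled difference.
Pooled: Drug B 35.3% vs Drug A 26.4%; Drug A is lower overall.

increases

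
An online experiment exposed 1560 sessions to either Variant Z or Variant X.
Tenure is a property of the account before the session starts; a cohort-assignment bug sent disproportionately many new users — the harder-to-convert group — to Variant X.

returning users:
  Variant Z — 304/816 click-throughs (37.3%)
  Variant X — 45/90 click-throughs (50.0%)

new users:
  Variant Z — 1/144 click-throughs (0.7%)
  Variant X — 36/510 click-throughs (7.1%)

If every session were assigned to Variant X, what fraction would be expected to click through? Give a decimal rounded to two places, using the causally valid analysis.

Since user tenure is a pre-existing factor (not a product of the variant) and it affects the outcome on its own, it is a confounder. The stratified rates, not the pooled rate, identify the causal effect.
Standardising Variant X to the population user tenure mix: 0.581·45/90 + 0.419·36/510 = 0.320.

0.32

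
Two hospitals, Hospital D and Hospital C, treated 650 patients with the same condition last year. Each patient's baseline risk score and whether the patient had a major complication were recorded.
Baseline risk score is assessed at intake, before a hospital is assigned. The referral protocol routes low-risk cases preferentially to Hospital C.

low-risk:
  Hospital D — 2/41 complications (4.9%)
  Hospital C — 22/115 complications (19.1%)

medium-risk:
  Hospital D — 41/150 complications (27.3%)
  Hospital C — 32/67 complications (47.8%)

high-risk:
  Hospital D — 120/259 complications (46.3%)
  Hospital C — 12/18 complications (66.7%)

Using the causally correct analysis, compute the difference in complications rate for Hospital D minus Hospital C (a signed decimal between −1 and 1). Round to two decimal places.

Since baseline risk score is a pre-existing factor (not a product of the hospital) and it affects the outcome on its own, it is a confounder. The stratified rates, not the pooled rate, identify the causal effect.
Adjusting over the population distribution of baseline risk score: 0.240·(0.049−0.191) + 0.334·(0.273−0.478) + 0.426·(0.463−0.667) = -0.189.

-0.19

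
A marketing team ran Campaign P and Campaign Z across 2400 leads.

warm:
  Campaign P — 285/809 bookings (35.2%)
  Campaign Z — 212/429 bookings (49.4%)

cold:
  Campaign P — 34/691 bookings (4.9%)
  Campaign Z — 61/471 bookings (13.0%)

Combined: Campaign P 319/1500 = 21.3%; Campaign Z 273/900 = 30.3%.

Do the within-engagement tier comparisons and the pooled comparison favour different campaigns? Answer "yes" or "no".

Within each engagement tier level (warm 35.2% vs 49.4%; cold 4.9% vs 13.0%), Campaign Z has the higher rate every time. Pooled: 21.3% vs 30.3% — Campaign Z has the higher rate overall. They agree.

no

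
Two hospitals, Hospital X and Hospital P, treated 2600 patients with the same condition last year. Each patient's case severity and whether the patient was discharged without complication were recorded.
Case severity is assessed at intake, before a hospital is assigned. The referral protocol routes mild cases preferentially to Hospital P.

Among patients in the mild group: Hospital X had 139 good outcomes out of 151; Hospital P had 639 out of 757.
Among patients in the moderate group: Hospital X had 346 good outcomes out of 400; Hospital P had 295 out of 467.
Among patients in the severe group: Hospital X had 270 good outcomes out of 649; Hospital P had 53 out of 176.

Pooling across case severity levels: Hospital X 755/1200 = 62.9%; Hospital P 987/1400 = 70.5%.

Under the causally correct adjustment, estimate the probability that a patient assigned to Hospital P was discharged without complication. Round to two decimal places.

Hospital X is higher inside every case severity stratum but Hospital P is higher in aggregate. Whether to stratify depends on how case severity relates to the hospital.
Case severity differs across hospitals for reasons unrelated to any effect of the hospital itself, and it separately predicts the outcome — a classic confounder. We must compare within case severity levels.
Standardising Hospital P to the population case severity mix: 0.349·639/757 + 0.333·295/467 + 0.317·53/176 = 0.601.

0.60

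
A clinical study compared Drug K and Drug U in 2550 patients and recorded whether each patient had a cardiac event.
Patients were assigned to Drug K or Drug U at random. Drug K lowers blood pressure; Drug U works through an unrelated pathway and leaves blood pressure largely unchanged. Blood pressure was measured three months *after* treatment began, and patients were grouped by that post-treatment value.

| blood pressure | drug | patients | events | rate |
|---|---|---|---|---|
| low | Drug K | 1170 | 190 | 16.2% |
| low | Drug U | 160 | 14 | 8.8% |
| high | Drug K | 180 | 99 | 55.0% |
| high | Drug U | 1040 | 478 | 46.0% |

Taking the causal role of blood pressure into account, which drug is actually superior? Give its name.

Blood pressure is recorded after the drug and is itself shifted by it — it sits on the causal path from drug to outcome. Conditioning on a mediator would strip out part of the effect we want; the pooled comparison gives the total causal effect.
Pooled: Drug K 21.4% vs Drug U 41.0%; Drug K is lower overall.

Drug K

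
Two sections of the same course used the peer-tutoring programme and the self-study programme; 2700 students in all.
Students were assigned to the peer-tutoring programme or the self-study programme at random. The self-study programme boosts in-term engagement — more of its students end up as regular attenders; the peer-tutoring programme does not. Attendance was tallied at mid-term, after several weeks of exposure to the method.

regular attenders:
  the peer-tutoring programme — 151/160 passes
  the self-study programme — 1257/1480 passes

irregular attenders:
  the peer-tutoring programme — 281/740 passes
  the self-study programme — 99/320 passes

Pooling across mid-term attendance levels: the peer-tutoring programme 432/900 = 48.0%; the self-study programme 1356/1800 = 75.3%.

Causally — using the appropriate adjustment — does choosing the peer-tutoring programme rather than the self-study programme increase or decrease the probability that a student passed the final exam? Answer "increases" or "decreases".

The stratified and pooled comparisons disagree (the peer-tutoring programme wins within each mid-term attendance; the self-study programme wins overall), so the answer turns on the causal role of mid-term attendance.
Mid-term attendance is recorded after the teaching method and is itself shifted by it — it sits on the causal path from teaching method to outcome. Conditioning on a mediator would strip out part of the effect we want; the pooled comparison gives the total causal effect.
Pooled: the peer-tutoring programme 48.0% vs the self-study programme 75.3%; the self-study programme is higher overall.

decreases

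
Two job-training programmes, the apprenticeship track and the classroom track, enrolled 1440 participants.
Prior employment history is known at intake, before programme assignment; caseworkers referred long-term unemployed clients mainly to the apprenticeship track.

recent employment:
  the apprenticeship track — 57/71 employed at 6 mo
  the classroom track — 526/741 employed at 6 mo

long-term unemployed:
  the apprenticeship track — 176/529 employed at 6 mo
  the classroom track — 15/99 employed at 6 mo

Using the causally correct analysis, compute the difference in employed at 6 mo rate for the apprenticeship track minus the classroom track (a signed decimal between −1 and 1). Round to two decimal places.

Nothing the programme does changes prior employment history; the imbalance is an allocation artefact. With prior employment history also predicting the outcome, the pooled figure is confounded, and the within-stratum comparison is the causal one.
Adjusting over the population distribution of prior employment history: 0.564·(0.803−0.710) + 0.436·(0.333−0.152) = +0.131.

+0.13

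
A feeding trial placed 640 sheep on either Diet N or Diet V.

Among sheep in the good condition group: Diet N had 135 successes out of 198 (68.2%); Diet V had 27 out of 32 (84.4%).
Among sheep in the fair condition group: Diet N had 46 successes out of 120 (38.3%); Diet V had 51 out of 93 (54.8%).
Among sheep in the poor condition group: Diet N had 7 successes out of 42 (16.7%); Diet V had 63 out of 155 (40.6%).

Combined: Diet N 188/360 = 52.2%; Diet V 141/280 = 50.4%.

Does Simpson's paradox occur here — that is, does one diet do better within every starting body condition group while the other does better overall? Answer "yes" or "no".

Within each starting body condition level (good condition 68.2% vs 84.4%; fair condition 38.3% vs 54.8%; poor condition 16.7% vs 40.6%), Diet V has the higher rate every time. Pooled: 52.2% vs 50.4% — Diet N has the higher rate overall. The two comparisons disagree.

yes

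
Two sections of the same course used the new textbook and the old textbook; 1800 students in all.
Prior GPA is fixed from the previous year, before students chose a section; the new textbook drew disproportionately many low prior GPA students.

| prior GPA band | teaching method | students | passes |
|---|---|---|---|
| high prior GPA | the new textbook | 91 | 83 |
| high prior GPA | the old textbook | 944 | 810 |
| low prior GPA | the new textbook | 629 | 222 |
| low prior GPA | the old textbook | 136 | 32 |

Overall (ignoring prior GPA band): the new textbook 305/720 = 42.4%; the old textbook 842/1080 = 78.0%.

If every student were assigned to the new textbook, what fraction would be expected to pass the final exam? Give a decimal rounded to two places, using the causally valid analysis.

0.67

Since prior GPA band is a pre-existing factor (not a product of the teaching method) and it affects the outcome on its own, it is a confounder. The stratified rates, not the pooled rate, identify the causal effect.
Standardising the new textbook to the population prior GPA band mix: 0.575·83/91 + 0.425·222/629 = 0.674.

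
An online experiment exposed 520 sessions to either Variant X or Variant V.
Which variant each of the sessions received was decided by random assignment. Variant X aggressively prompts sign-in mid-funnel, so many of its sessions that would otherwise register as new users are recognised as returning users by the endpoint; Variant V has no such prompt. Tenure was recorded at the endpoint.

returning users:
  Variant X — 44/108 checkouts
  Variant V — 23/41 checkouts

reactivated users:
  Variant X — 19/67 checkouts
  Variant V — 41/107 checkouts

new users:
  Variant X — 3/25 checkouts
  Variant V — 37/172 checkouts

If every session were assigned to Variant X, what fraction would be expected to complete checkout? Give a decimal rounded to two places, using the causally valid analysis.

User tenure here is a post-treatment variable shaped by the variant; conditioning on it would introduce bias rather than remove it. The overall comparison is the causal one.
So P(outcome | do(Variant X)) is just the pooled rate for Variant X: 66/200 = 0.330.

0.33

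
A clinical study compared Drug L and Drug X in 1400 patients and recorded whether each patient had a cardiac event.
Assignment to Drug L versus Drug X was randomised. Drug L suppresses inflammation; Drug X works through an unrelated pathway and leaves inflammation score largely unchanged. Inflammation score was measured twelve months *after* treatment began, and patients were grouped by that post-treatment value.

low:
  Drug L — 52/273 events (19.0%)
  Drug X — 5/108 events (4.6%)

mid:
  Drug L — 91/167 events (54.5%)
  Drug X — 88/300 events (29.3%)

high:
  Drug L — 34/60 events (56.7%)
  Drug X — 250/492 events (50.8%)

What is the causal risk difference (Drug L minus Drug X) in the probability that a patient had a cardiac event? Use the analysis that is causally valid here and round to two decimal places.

The inflammation score-specific comparison favours Drug X throughout, but the pooled figures favour Drug L. The question is whether to condition on inflammation score.
The distribution of inflammation score is itself part of what the drug does — it is an intermediate outcome. Holding it fixed would remove that part of the effect; the total effect is the pooled difference.
The causal difference is the pooled difference: 0.354 − 0.381 = -0.027.

-0.03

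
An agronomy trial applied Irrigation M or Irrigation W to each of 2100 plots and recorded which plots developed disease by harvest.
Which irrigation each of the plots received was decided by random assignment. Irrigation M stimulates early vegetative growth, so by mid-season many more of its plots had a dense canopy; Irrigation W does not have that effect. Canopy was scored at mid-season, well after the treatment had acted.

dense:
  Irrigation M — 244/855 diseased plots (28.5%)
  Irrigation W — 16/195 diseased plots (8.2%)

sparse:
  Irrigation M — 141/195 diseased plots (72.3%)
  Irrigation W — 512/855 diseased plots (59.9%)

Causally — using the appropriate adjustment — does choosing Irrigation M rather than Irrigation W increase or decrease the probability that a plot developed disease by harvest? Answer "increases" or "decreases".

The mid-season canopy-specific comparison favours Irrigation W throughout, but the pooled figures favour Irrigation M. The question is whether to condition on mid-season canopy.
Mid-season canopy is downstream of the irrigation. One should not condition on a consequence of treatment, so the overall rates are the right comparison.
Pooled: Irrigation M 36.7% vs Irrigation W 50.3%; Irrigation M is lower overall.

decreases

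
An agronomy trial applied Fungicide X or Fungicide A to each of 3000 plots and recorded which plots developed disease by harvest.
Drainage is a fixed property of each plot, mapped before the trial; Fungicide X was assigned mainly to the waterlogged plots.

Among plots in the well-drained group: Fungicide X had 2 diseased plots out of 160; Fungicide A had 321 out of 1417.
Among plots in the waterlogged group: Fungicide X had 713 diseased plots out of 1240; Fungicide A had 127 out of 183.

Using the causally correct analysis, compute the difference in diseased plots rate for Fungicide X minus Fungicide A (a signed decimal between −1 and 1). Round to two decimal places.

The imbalance in field drainage arose from how plots were allocated, not from anything the fungicide did; and field drainage independently affects the outcome. The pooled gap is confounded — condition on field drainage.
Adjusting over the population distribution of field drainage: 0.526·(0.013−0.227) + 0.474·(0.575−0.694) = -0.169.

-0.17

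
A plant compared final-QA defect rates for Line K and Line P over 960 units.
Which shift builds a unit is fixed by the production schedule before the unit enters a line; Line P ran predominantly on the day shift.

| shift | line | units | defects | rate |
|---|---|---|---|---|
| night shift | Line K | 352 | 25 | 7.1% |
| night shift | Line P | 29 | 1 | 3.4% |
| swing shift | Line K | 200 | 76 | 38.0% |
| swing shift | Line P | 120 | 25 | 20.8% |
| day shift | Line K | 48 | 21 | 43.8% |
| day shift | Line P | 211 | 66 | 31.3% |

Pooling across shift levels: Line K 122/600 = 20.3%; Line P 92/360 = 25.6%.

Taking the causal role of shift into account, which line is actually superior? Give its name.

Line P

The shift-specific comparison favours Line P throughout, but the pooled figures favour Line K. The question is whether to condition on shift.
Since shift is a pre-existing factor (not a product of the line) and it affects the outcome on its own, it is a confounder. The stratified rates, not the pooled rate, identify the causal effect.
Within each level — night shift: 7.1% vs 3.4%; swing shift: 38.0% vs 20.8%; day shift: 43.8% vs 31.3% — Line P is lower every time.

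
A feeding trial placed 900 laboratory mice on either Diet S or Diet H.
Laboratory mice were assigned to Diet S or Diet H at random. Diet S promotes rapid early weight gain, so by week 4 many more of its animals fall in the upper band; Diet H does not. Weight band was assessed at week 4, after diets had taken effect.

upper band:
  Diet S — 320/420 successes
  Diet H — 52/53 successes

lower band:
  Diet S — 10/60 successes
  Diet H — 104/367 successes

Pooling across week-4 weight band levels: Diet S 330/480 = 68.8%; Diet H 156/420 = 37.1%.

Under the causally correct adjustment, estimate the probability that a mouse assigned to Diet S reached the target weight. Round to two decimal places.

0.69

Week-4 weight band is downstream of the diet. One should not condition on a consequence of treatment, so the overall rates are the right comparison.
So P(outcome | do(Diet S)) is just the pooled rate for Diet S: 330/480 = 0.688.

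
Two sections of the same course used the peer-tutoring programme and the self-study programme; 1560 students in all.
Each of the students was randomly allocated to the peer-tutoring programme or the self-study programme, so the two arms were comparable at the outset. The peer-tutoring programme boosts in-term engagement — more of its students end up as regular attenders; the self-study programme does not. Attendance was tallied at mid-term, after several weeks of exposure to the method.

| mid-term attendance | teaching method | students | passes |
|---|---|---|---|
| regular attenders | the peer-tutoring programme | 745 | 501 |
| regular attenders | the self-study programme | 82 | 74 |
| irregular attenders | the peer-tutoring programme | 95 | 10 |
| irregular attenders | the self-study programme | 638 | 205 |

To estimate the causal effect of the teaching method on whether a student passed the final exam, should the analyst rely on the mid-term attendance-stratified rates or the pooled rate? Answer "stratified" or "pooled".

Mid-term attendance lies on the pathway teaching method → mid-term attendance → outcome, so adjusting for it blocks the indirect effect. For the total causal effect of teaching method, use the unadjusted pooled rates.
Pooled: the peer-tutoring programme 60.8% vs the self-study programme 38.8%; the peer-tutoring programme is higher overall.

pooled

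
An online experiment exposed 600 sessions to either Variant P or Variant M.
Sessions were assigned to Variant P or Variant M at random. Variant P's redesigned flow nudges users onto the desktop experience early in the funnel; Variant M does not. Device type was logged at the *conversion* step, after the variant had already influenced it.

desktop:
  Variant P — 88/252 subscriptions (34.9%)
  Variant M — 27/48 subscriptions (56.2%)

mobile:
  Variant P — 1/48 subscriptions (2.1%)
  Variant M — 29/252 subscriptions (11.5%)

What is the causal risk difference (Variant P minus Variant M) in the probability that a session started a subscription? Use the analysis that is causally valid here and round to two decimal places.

+0.11

Device type is recorded after the variant and is itself shifted by it — it sits on the causal path from variant to outcome. Conditioning on a mediator would strip out part of the effect we want; the pooled comparison gives the total causal effect.
The causal difference is the pooled difference: 0.297 − 0.187 = +0.110.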